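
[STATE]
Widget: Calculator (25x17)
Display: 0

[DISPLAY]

                        0
┌───┬───┬───┬───┐        
│ 7 │ 8 │ 9 │ ÷ │        
├───┼───┼───┼───┤        
│ 4 │ 5 │ 6 │ × │        
├───┼───┼───┼───┤        
│ 1 │ 2 │ 3 │ - │        
├───┼───┼───┼───┤        
│ 0 │ . │ = │ + │        
├───┼───┼───┼───┤        
│ C │ MC│ MR│ M+│        
└───┴───┴───┴───┘        
                         
                         
                         
                         
                         


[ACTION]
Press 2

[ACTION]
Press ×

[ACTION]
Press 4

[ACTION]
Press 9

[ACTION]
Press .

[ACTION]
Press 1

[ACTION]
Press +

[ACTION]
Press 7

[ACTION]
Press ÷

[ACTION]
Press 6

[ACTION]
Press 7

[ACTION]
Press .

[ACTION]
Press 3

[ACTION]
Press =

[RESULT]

              1.563150074
┌───┬───┬───┬───┐        
│ 7 │ 8 │ 9 │ ÷ │        
├───┼───┼───┼───┤        
│ 4 │ 5 │ 6 │ × │        
├───┼───┼───┼───┤        
│ 1 │ 2 │ 3 │ - │        
├───┼───┼───┼───┤        
│ 0 │ . │ = │ + │        
├───┼───┼───┼───┤        
│ C │ MC│ MR│ M+│        
└───┴───┴───┴───┘        
                         
                         
                         
                         
                         


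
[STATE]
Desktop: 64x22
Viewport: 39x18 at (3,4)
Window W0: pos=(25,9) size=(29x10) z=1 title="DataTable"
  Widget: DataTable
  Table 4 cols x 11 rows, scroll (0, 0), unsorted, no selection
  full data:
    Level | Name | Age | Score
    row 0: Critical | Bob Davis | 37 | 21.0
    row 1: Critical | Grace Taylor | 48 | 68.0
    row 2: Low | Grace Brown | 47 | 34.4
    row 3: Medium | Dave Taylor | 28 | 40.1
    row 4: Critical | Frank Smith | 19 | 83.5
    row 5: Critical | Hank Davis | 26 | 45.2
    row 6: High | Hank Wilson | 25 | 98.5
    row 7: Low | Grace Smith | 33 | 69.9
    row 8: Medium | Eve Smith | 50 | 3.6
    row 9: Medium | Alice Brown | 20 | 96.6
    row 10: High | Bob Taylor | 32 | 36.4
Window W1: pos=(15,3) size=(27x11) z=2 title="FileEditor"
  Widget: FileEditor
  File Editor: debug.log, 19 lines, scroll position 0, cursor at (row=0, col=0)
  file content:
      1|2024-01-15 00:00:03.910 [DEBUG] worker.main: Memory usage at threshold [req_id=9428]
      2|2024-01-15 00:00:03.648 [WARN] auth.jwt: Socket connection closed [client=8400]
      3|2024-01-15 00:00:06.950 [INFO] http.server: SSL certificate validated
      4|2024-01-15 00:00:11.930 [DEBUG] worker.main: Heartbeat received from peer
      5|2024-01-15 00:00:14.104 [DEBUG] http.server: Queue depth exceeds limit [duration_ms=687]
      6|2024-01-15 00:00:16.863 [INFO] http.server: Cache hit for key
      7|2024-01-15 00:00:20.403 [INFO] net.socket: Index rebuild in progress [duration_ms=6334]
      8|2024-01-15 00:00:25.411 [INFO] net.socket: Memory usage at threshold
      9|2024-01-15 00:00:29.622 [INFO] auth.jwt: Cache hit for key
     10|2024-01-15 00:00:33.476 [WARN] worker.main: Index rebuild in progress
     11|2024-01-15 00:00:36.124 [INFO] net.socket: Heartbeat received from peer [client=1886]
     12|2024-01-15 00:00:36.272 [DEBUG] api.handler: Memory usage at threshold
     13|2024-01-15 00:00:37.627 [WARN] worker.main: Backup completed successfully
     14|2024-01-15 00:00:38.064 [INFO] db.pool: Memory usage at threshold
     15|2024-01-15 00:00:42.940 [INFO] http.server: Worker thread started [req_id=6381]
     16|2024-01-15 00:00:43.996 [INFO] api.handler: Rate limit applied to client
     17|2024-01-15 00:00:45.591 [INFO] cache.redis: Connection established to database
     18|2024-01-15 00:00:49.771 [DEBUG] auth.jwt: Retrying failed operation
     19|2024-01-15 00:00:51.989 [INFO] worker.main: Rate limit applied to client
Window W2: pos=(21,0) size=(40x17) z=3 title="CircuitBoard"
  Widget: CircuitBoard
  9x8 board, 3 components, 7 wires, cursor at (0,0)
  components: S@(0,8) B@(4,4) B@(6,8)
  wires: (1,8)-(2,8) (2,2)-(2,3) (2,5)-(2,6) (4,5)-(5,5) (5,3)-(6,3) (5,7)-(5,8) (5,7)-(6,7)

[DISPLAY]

            ┃ File┃0  [.]              
            ┠─────┃                    
            ┃█024-┃1                   
            ┃2024-┃                    
            ┃2024-┃2           · ─ ·   
            ┃2024-┃                    
            ┃2024-┃3                   
            ┃2024-┃                    
            ┃2024-┃4                   
            ┗━━━━━┃                    
                  ┃5               ·   
                  ┃                │   
                  ┗━━━━━━━━━━━━━━━━━━━━
                      ┃Medium  │Dave Ta
                      ┗━━━━━━━━━━━━━━━━
                                       
                                       
                                       


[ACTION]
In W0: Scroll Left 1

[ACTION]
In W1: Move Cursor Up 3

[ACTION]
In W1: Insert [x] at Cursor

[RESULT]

            ┃ File┃0  [.]              
            ┠─────┃                    
            ┃x█024┃1                   
            ┃2024-┃                    
            ┃2024-┃2           · ─ ·   
            ┃2024-┃                    
            ┃2024-┃3                   
            ┃2024-┃                    
            ┃2024-┃4                   
            ┗━━━━━┃                    
                  ┃5               ·   
                  ┃                │   
                  ┗━━━━━━━━━━━━━━━━━━━━
                      ┃Medium  │Dave Ta
                      ┗━━━━━━━━━━━━━━━━
                                       
                                       
                                       


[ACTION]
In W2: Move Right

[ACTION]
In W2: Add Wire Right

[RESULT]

            ┃ File┃0      [.]─ ·       
            ┠─────┃                    
            ┃x█024┃1                   
            ┃2024-┃                    
            ┃2024-┃2           · ─ ·   
            ┃2024-┃                    
            ┃2024-┃3                   
            ┃2024-┃                    
            ┃2024-┃4                   
            ┗━━━━━┃                    
                  ┃5               ·   
                  ┃                │   
                  ┗━━━━━━━━━━━━━━━━━━━━
                      ┃Medium  │Dave Ta
                      ┗━━━━━━━━━━━━━━━━
                                       
                                       
                                       


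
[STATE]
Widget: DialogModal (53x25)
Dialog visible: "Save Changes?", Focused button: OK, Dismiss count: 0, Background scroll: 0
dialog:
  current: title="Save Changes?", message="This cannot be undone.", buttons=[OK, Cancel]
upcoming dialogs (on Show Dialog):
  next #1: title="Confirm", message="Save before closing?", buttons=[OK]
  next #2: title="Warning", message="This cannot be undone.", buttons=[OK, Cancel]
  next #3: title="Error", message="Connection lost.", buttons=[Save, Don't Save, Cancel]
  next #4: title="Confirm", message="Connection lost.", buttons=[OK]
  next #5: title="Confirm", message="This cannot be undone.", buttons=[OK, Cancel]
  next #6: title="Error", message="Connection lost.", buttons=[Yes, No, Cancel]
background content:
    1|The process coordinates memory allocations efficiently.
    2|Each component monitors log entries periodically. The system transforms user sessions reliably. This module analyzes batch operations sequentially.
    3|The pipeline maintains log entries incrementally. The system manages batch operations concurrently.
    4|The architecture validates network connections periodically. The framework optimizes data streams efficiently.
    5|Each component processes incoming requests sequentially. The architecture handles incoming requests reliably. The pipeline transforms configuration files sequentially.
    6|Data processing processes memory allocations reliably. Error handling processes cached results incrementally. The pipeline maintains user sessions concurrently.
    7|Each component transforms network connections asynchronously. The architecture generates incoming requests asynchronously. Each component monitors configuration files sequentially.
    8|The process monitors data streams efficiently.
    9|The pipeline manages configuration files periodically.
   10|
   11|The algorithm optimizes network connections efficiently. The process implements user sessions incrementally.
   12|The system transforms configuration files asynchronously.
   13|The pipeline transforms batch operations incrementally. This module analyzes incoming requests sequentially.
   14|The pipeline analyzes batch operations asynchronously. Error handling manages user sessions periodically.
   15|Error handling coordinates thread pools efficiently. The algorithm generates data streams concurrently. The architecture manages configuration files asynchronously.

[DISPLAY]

The process coordinates memory allocations efficientl
Each component monitors log entries periodically. The
The pipeline maintains log entries incrementally. The
The architecture validates network connections period
Each component processes incoming requests sequential
Data processing processes memory allocations reliably
Each component transforms network connections asynchr
The process monitors data streams efficiently.       
The pipeline manages configuration files periodically
                                                     
The algorithm┌────────────────────────┐ions efficient
The system tr│     Save Changes?      │es asynchronou
The pipeline │ This cannot be undone. │s incrementall
The pipeline │     [OK]  Cancel       │asynchronously
Error handlin└────────────────────────┘ efficiently. 
                                                     
                                                     
                                                     
                                                     
                                                     
                                                     
                                                     
                                                     
                                                     
                                                     


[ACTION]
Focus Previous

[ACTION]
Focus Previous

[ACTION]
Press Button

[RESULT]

The process coordinates memory allocations efficientl
Each component monitors log entries periodically. The
The pipeline maintains log entries incrementally. The
The architecture validates network connections period
Each component processes incoming requests sequential
Data processing processes memory allocations reliably
Each component transforms network connections asynchr
The process monitors data streams efficiently.       
The pipeline manages configuration files periodically
                                                     
The algorithm optimizes network connections efficient
The system transforms configuration files asynchronou
The pipeline transforms batch operations incrementall
The pipeline analyzes batch operations asynchronously
Error handling coordinates thread pools efficiently. 
                                                     
                                                     
                                                     
                                                     
                                                     
                                                     
                                                     
                                                     
                                                     
                                                     


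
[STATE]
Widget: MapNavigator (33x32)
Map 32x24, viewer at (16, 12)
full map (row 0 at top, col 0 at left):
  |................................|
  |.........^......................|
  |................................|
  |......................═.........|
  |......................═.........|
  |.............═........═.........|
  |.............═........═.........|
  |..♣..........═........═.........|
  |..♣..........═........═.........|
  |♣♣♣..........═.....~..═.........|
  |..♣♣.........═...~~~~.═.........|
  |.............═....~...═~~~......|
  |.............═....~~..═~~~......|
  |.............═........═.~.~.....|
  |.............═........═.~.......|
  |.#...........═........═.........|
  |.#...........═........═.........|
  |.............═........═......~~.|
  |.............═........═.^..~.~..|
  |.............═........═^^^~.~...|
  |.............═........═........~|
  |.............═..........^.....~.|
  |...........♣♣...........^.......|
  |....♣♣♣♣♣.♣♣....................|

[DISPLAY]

                                 
                                 
                                 
                                 
................................ 
.........^...................... 
................................ 
......................═......... 
......................═......... 
.............═........═......... 
.............═........═......... 
..♣..........═........═......... 
..♣..........═........═......... 
♣♣♣..........═.....~..═......... 
..♣♣.........═...~~~~.═......... 
.............═....~...═~~~...... 
.............═..@.~~..═~~~...... 
.............═........═.~.~..... 
.............═........═.~....... 
.#...........═........═......... 
.#...........═........═......... 
.............═........═......~~. 
.............═........═.^..~.~.. 
.............═........═^^^~.~... 
.............═........═........~ 
.............═..........^.....~. 
...........♣♣...........^....... 
....♣♣♣♣♣.♣♣.................... 
                                 
                                 
                                 
                                 


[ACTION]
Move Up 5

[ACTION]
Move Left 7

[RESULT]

                                 
                                 
                                 
                                 
                                 
                                 
                                 
                                 
                                 
       ..........................
       .........^................
       ..........................
       ......................═...
       ......................═...
       .............═........═...
       .............═........═...
       ..♣......@...═........═...
       ..♣..........═........═...
       ♣♣♣..........═.....~..═...
       ..♣♣.........═...~~~~.═...
       .............═....~...═~~~
       .............═....~~..═~~~
       .............═........═.~.
       .............═........═.~.
       .#...........═........═...
       .#...........═........═...
       .............═........═...
       .............═........═.^.
       .............═........═^^^
       .............═........═...
       .............═..........^.
       ...........♣♣...........^.


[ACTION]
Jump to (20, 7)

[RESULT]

                                 
                                 
                                 
                                 
                                 
                                 
                                 
                                 
                                 
............................     
.....^......................     
............................     
..................═.........     
..................═.........     
.........═........═.........     
.........═........═.........     
.........═......@.═.........     
.........═........═.........     
.........═.....~..═.........     
.........═...~~~~.═.........     
.........═....~...═~~~......     
.........═....~~..═~~~......     
.........═........═.~.~.....     
.........═........═.~.......     
.........═........═.........     
.........═........═.........     
.........═........═......~~.     
.........═........═.^..~.~..     
.........═........═^^^~.~...     
.........═........═........~     
.........═..........^.....~.     
.......♣♣...........^.......     


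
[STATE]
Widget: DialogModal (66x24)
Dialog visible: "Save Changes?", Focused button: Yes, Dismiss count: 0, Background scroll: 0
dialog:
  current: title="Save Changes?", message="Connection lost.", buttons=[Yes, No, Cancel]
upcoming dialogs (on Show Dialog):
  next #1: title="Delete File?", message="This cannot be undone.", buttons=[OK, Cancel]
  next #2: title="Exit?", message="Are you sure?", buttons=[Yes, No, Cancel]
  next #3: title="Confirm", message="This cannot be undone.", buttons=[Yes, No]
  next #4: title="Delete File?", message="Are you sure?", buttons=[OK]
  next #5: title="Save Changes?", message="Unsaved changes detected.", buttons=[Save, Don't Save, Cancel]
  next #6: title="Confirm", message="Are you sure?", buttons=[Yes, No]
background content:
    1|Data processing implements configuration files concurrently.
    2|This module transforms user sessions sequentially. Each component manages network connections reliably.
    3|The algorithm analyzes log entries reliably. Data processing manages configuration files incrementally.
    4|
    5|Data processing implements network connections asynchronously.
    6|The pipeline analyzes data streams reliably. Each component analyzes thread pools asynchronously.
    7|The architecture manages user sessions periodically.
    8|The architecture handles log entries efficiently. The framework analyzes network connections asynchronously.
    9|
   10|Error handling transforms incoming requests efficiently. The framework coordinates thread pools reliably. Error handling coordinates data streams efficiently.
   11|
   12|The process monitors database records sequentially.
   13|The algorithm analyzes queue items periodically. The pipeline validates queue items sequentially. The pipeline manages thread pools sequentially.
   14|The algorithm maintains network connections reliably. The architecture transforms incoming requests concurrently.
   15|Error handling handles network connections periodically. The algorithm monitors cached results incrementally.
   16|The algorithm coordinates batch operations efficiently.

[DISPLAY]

Data processing implements configuration files concurrently.      
This module transforms user sessions sequentially. Each component 
The algorithm analyzes log entries reliably. Data processing manag
                                                                  
Data processing implements network connections asynchronously.    
The pipeline analyzes data streams reliably. Each component analyz
The architecture manages user sessions periodically.              
The architecture handles log entries efficiently. The framework an
                                                                  
Error handling transf┌─────────────────────┐efficiently. The frame
                     │    Save Changes?    │                      
The process monitors │   Connection lost.  │tially.               
The algorithm analyze│ [Yes]  No   Cancel  │lly. The pipeline vali
The algorithm maintai└─────────────────────┘reliably. The architec
Error handling handles network connections periodically. The algor
The algorithm coordinates batch operations efficiently.           
                                                                  
                                                                  
                                                                  
                                                                  
                                                                  
                                                                  
                                                                  
                                                                  


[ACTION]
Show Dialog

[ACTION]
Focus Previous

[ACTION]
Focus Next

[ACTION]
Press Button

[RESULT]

Data processing implements configuration files concurrently.      
This module transforms user sessions sequentially. Each component 
The algorithm analyzes log entries reliably. Data processing manag
                                                                  
Data processing implements network connections asynchronously.    
The pipeline analyzes data streams reliably. Each component analyz
The architecture manages user sessions periodically.              
The architecture handles log entries efficiently. The framework an
                                                                  
Error handling transforms incoming requests efficiently. The frame
                                                                  
The process monitors database records sequentially.               
The algorithm analyzes queue items periodically. The pipeline vali
The algorithm maintains network connections reliably. The architec
Error handling handles network connections periodically. The algor
The algorithm coordinates batch operations efficiently.           
                                                                  
                                                                  
                                                                  
                                                                  
                                                                  
                                                                  
                                                                  
                                                                  


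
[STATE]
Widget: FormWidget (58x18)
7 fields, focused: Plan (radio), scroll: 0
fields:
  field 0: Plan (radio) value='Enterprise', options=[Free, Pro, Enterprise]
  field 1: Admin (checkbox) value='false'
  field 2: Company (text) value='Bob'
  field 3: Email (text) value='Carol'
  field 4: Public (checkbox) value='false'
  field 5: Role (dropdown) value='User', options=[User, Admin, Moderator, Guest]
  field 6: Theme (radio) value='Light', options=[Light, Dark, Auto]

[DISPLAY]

> Plan:       ( ) Free  ( ) Pro  (●) Enterprise           
  Admin:      [ ]                                         
  Company:    [Bob                                       ]
  Email:      [Carol                                     ]
  Public:     [ ]                                         
  Role:       [User                                     ▼]
  Theme:      (●) Light  ( ) Dark  ( ) Auto               
                                                          
                                                          
                                                          
                                                          
                                                          
                                                          
                                                          
                                                          
                                                          
                                                          
                                                          


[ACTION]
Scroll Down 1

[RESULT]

  Admin:      [ ]                                         
  Company:    [Bob                                       ]
  Email:      [Carol                                     ]
  Public:     [ ]                                         
  Role:       [User                                     ▼]
  Theme:      (●) Light  ( ) Dark  ( ) Auto               
                                                          
                                                          
                                                          
                                                          
                                                          
                                                          
                                                          
                                                          
                                                          
                                                          
                                                          
                                                          


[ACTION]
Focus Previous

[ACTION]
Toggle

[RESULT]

  Admin:      [ ]                                         
  Company:    [Bob                                       ]
  Email:      [Carol                                     ]
  Public:     [ ]                                         
  Role:       [User                                     ▼]
> Theme:      (●) Light  ( ) Dark  ( ) Auto               
                                                          
                                                          
                                                          
                                                          
                                                          
                                                          
                                                          
                                                          
                                                          
                                                          
                                                          
                                                          


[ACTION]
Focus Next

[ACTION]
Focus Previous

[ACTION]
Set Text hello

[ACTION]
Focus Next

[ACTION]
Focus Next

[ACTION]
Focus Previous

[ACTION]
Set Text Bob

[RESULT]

  Admin:      [ ]                                         
  Company:    [Bob                                       ]
  Email:      [Carol                                     ]
  Public:     [ ]                                         
  Role:       [User                                     ▼]
  Theme:      (●) Light  ( ) Dark  ( ) Auto               
                                                          
                                                          
                                                          
                                                          
                                                          
                                                          
                                                          
                                                          
                                                          
                                                          
                                                          
                                                          


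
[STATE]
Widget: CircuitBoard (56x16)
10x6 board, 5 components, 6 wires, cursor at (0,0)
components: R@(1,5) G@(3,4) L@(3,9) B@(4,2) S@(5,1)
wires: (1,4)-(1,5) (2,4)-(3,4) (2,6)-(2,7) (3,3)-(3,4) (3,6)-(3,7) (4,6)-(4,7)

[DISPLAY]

   0 1 2 3 4 5 6 7 8 9                                  
0  [.]                                                  
                                                        
1                   · ─ R                               
                                                        
2                   ·       · ─ ·                       
                    │                                   
3               · ─ G       · ─ ·       L               
                                                        
4           B               · ─ ·                       
                                                        
5       S                                               
Cursor: (0,0)                                           
                                                        
                                                        
                                                        


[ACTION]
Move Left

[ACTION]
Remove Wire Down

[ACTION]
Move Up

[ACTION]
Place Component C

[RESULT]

   0 1 2 3 4 5 6 7 8 9                                  
0  [C]                                                  
                                                        
1                   · ─ R                               
                                                        
2                   ·       · ─ ·                       
                    │                                   
3               · ─ G       · ─ ·       L               
                                                        
4           B               · ─ ·                       
                                                        
5       S                                               
Cursor: (0,0)                                           
                                                        
                                                        
                                                        


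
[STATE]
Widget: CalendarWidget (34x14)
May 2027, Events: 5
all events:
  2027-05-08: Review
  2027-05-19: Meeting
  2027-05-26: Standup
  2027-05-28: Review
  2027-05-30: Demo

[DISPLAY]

             May 2027             
Mo Tu We Th Fr Sa Su              
                1  2              
 3  4  5  6  7  8*  9             
10 11 12 13 14 15 16              
17 18 19* 20 21 22 23             
24 25 26* 27 28* 29 30*           
31                                
                                  
                                  
                                  
                                  
                                  
                                  


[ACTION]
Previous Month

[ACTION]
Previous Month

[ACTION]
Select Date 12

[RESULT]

            March 2027            
Mo Tu We Th Fr Sa Su              
 1  2  3  4  5  6  7              
 8  9 10 11 [12] 13 14            
15 16 17 18 19 20 21              
22 23 24 25 26 27 28              
29 30 31                          
                                  
                                  
                                  
                                  
                                  
                                  
                                  


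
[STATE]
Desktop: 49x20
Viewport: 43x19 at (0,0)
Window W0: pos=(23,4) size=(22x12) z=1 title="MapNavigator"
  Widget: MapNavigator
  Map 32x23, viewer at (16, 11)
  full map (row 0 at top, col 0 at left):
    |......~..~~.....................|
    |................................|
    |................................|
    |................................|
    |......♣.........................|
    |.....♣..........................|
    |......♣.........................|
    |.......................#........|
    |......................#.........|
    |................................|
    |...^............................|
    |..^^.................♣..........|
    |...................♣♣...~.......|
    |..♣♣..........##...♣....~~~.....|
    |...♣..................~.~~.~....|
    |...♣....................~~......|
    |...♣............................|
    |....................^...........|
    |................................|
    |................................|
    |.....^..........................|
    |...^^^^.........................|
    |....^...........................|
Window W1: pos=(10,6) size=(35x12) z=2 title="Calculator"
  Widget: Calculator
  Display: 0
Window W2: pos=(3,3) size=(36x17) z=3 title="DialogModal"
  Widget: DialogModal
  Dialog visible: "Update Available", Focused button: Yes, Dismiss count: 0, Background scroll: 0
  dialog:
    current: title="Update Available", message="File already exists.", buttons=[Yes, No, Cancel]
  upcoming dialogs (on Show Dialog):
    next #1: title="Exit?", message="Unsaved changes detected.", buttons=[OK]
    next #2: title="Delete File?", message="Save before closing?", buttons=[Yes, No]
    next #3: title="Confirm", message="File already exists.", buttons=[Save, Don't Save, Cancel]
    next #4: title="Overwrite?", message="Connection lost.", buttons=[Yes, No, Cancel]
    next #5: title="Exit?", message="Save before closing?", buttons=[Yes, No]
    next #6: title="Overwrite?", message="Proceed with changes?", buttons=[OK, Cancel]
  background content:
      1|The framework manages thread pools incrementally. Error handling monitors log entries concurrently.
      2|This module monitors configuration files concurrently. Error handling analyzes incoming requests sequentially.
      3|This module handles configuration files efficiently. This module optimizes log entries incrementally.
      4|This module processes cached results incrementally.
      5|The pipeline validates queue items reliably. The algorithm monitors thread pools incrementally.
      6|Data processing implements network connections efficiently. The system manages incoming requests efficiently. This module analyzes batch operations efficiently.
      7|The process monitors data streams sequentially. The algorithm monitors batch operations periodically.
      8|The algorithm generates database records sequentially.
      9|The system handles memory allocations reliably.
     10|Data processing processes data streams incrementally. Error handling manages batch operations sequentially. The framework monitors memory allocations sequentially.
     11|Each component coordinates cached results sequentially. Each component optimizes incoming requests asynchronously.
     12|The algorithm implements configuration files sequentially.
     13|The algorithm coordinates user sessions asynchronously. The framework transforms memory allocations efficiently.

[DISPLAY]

                                           
                                           
                                           
   ┏━━━━━━━━━━━━━━━━━━━━━━━━━━━━━━━━━━┓    
   ┃ DialogModal                      ┃━━━━
   ┠──────────────────────────────────┨    
   ┃The framework manages thread pools┃━━━━
   ┃This module monitors configuration┃    
   ┃This module handles configuration ┃────
   ┃This module processes cached resul┃    
   ┃The p┌──────────────────────┐items┃    
   ┃Data │   Update Available   │twork┃    
   ┃The p│ File already exists. │eams ┃    
   ┃The a│ [Yes]  No   Cancel   │ase r┃    
   ┃The s└──────────────────────┘ocati┃    
   ┃Data processing processes data str┃    
   ┃Each component coordinates cached ┃    
   ┃The algorithm implements configura┃━━━━
   ┃The algorithm coordinates user ses┃    


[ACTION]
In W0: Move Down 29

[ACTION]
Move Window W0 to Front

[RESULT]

                                           
                                           
                                           
   ┏━━━━━━━━━━━━━━━━━━━━━━━━━━━━━━━━━━┓    
   ┃ DialogModal       ┏━━━━━━━━━━━━━━━━━━━
   ┠───────────────────┃ MapNavigator      
   ┃The framework manag┠───────────────────
   ┃This module monitor┃...................
   ┃This module handles┃...................
   ┃This module process┃...................
   ┃The p┌─────────────┃^..................
   ┃Data │   Update Ava┃..........@........
   ┃The p│ File already┃                   
   ┃The a│ [Yes]  No   ┃                   
   ┃The s└─────────────┃                   
   ┃Data processing pro┗━━━━━━━━━━━━━━━━━━━
   ┃Each component coordinates cached ┃    
   ┃The algorithm implements configura┃━━━━
   ┃The algorithm coordinates user ses┃    


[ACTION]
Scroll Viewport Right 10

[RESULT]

                                           
                                           
                                           
━━━━━━━━━━━━━━━━━━━━━━━━━━━━━━━━┓          
ialogModal       ┏━━━━━━━━━━━━━━━━━━━━┓    
─────────────────┃ MapNavigator       ┃    
e framework manag┠────────────────────┨    
is module monitor┃....................┃    
is module handles┃....................┃    
is module process┃....................┃    
e p┌─────────────┃^...................┃    
ta │   Update Ava┃..........@.........┃    
e p│ File already┃                    ┃    
e a│ [Yes]  No   ┃                    ┃    
e s└─────────────┃                    ┃    
ta processing pro┗━━━━━━━━━━━━━━━━━━━━┛    
ch component coordinates cached ┃     ┃    
e algorithm implements configura┃━━━━━┛    
e algorithm coordinates user ses┃          


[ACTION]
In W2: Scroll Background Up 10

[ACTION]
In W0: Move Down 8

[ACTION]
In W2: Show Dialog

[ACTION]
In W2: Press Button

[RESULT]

                                           
                                           
                                           
━━━━━━━━━━━━━━━━━━━━━━━━━━━━━━━━┓          
ialogModal       ┏━━━━━━━━━━━━━━━━━━━━┓    
─────────────────┃ MapNavigator       ┃    
e framework manag┠────────────────────┨    
is module monitor┃....................┃    
is module handles┃....................┃    
is module process┃....................┃    
e pipeline valida┃^...................┃    
ta processing imp┃..........@.........┃    
e process monitor┃                    ┃    
e algorithm gener┃                    ┃    
e system handles ┃                    ┃    
ta processing pro┗━━━━━━━━━━━━━━━━━━━━┛    
ch component coordinates cached ┃     ┃    
e algorithm implements configura┃━━━━━┛    
e algorithm coordinates user ses┃          


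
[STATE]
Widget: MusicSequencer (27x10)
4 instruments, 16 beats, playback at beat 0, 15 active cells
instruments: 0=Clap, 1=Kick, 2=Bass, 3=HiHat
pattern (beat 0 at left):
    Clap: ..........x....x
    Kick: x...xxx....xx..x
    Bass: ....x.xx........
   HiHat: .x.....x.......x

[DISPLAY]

      ▼123456789012345     
  Clap··········█····█     
  Kick█···███····██··█     
  Bass····█·██········     
 HiHat·█·····█·······█     
                           
                           
                           
                           
                           


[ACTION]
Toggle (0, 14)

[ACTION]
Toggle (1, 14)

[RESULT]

      ▼123456789012345     
  Clap··········█···██     
  Kick█···███····██·██     
  Bass····█·██········     
 HiHat·█·····█·······█     
                           
                           
                           
                           
                           


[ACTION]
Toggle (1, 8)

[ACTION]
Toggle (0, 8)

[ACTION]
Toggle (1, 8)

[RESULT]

      ▼123456789012345     
  Clap········█·█···██     
  Kick█···███····██·██     
  Bass····█·██········     
 HiHat·█·····█·······█     
                           
                           
                           
                           
                           
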